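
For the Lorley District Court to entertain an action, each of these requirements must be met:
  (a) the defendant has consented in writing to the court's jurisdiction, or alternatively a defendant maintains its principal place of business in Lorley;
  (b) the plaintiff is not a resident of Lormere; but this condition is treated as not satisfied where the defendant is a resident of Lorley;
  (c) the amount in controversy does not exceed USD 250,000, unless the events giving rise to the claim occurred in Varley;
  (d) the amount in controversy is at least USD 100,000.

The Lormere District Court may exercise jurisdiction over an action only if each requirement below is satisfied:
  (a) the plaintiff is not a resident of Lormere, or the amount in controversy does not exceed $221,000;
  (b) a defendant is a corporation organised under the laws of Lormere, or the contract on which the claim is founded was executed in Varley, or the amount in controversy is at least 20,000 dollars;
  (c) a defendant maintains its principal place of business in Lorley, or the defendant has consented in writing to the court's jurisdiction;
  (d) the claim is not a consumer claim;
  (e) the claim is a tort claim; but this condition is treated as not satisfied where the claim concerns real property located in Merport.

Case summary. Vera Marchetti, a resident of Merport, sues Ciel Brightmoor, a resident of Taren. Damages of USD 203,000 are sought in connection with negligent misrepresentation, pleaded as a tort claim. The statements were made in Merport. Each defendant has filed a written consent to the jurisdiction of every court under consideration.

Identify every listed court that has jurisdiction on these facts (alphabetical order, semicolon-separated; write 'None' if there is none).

the Lorley District Court; the Lormere District Court

The Lorley District Court:
  (a) Every defendant has filed written consent — that alternative is enough. Satisfied.
  (b) The plaintiff resides in Merport, which is not Lormere. And the carve-out is inapplicable — the defendant resides in Taren, not Lorley. Condition met.
  (c) The amount in controversy is $203,000, within the $250,000 ceiling. Satisfied.
  (d) The amount in controversy is $203,000, which meets the 100,000 dollars floor. Satisfied.
  → Jurisdiction lies.
The Lormere District Court:
  (a) The plaintiff resides in Merport, which is not Lormere, so one alternative holds. Condition met.
  (b) The amount in controversy is $203,000, which meets the $20,000 floor, so one alternative holds. Satisfied.
  (c) Every defendant has filed written consent, so this disjunct is met. Met.
  (d) The claim is a tort claim, not a consumer claim. Condition met.
  (e) The claim is a tort claim. The carve-out does not apply: the claim does not concern real property. Met.
  → The court has jurisdiction.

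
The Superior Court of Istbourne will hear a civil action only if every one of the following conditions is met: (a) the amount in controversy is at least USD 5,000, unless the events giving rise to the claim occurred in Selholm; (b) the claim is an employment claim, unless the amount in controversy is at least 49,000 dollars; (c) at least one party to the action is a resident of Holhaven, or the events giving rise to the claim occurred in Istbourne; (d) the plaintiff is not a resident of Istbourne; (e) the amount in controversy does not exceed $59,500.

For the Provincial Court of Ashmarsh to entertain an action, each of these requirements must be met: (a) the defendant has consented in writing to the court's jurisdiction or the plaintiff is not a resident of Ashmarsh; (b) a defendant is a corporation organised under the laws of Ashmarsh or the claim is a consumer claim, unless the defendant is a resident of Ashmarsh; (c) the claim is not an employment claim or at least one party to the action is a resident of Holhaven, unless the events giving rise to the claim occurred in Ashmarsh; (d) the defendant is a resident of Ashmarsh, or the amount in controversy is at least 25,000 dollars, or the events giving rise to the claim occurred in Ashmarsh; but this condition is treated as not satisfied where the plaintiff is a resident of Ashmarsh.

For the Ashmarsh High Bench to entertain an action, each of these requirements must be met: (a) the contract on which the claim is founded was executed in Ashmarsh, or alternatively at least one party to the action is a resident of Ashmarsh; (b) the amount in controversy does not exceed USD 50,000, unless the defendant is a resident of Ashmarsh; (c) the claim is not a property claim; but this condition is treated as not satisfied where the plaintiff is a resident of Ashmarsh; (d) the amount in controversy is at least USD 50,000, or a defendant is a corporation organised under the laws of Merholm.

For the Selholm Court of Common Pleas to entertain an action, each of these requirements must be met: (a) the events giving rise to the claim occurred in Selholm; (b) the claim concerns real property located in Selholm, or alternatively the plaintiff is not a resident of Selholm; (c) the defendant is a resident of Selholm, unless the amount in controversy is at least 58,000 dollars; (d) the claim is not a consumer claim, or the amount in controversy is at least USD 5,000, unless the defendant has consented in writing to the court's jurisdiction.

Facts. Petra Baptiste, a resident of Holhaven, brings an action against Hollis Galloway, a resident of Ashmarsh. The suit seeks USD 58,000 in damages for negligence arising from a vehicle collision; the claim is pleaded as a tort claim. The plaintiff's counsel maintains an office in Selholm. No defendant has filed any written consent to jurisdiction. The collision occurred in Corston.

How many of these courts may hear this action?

The Superior Court of Istbourne:
  (a) The amount in controversy is 58,000 dollars, which meets the 5,000 dollars floor. Met.
  (b) The claim is a tort claim, not an employment claim. But the amount in controversy is 58,000 dollars, which meets the $49,000 floor, and the 'unless' clause therefore excuses the requirement. Condition met.
  (c) Petra Baptiste resides in Holhaven — that alternative is enough. Met.
  (d) The plaintiff resides in Holhaven, which is not Istbourne. Met.
  (e) The amount in controversy is USD 58,000, within the 59,500 dollars ceiling. Satisfied.
  → All conditions met; jurisdiction exists.
The Provincial Court of Ashmarsh:
  (a) The plaintiff resides in Holhaven, which is not Ashmarsh, so one alternative holds. Met.
  (b) No defendant is a corporation; the claim is a tort claim, not a consumer claim — every alternative fails. The proviso rescues it, though: the defendant resides in Ashmarsh. Satisfied.
  (c) The claim is a tort claim, not an employment claim, so this disjunct is met. Met.
  (d) The defendant resides in Ashmarsh — that alternative is enough. The carve-out does not apply: the plaintiff resides in Holhaven, not Ashmarsh. Met.
  → All conditions met; jurisdiction exists.
The Ashmarsh High Bench:
  (a) Hollis Galloway resides in Ashmarsh — that alternative is enough. Met.
  (b) The amount in controversy is 58,000 dollars, above the 50,000 dollars ceiling. However, the defendant resides in Ashmarsh, so the 'unless' proviso supplies this condition. Met.
  (c) The claim is a tort claim, not a property claim. The exception is not triggered, since the plaintiff resides in Holhaven, not Ashmarsh. Satisfied.
  (d) The amount in controversy is USD 58,000, which meets the $50,000 floor, so one alternative holds. Met.
  → All conditions met; jurisdiction exists.
The Selholm Court of Common Pleas:
  (a) The operative events occurred in Corston, not Selholm. Condition not met.
  (b) The plaintiff resides in Holhaven, which is not Selholm — that alternative is enough. Condition met.
  (c) The defendant resides in Ashmarsh, not Selholm. But the amount in controversy is $58,000, which meets the 58,000 dollars floor, and the 'unless' clause therefore excuses the requirement. Met.
  (d) The claim is a tort claim, not a consumer claim — that alternative is enough. Met.
  → The court lacks jurisdiction.
Courts with jurisdiction: the Superior Court of Istbourne, the Provincial Court of Ashmarsh, the Ashmarsh High Bench — 3 in total.

3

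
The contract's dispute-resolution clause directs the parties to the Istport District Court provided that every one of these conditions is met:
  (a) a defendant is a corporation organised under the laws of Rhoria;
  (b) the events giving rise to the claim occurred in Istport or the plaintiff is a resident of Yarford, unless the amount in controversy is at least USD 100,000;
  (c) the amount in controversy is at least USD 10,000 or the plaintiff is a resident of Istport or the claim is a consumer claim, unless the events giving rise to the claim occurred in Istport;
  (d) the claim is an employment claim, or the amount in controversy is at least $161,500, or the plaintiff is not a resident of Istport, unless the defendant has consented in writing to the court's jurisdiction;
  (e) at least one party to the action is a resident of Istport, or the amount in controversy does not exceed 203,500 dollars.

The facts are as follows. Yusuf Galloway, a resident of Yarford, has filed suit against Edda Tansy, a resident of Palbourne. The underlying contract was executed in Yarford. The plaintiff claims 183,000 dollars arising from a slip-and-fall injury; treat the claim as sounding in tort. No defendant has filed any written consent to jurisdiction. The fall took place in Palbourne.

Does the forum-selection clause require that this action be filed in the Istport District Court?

No

The Istport District Court:
  (a) No defendant is a corporation. Not satisfied.
  (b) The plaintiff resides in Yarford — that alternative is enough. Condition met.
  (c) The amount in controversy is 183,000 dollars, which meets the 10,000 dollars floor, so one alternative holds. Satisfied.
  (d) The amount in controversy is USD 183,000, which meets the 161,500 dollars floor, so one alternative holds. Satisfied.
  (e) The amount in controversy is 183,000 dollars, within the 203,500 dollars ceiling, so one alternative holds. Satisfied.
  → The clause does not apply.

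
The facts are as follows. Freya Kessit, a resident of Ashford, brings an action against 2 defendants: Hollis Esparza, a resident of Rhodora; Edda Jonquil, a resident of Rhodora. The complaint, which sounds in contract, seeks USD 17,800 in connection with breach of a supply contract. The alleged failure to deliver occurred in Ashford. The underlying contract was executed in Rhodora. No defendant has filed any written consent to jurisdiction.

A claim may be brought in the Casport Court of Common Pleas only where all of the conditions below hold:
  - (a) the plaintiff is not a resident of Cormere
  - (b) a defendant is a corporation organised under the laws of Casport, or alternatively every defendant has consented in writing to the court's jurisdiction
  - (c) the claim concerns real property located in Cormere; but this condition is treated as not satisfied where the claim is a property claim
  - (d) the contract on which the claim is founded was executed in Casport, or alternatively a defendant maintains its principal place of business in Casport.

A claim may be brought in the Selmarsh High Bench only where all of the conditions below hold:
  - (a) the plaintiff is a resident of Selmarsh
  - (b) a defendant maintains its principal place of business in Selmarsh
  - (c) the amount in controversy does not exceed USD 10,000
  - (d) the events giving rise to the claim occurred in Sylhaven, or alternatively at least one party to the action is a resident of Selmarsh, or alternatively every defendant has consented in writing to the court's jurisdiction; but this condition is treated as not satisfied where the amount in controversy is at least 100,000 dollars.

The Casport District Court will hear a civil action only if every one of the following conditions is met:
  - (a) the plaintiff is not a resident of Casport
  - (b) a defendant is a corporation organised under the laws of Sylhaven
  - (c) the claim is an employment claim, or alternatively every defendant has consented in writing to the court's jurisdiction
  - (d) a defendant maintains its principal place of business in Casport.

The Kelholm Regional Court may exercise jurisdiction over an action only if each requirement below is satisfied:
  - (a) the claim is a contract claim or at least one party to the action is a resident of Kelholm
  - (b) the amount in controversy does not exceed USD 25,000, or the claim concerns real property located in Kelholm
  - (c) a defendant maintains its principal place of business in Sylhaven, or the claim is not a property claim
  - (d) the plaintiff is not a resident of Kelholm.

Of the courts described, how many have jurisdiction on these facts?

The Casport Court of Common Pleas:
  (a) The plaintiff resides in Ashford, which is not Cormere. Met.
  (b) No defendant is a corporation; no such written consent has been filed — every alternative fails. Fails.
  (c) The claim does not concern real property. Not satisfied.
  (d) The contract was executed in Rhodora, not Casport; no defendant is a corporation — no alternative holds. Not met.
  → No jurisdiction.
The Selmarsh High Bench:
  (a) The plaintiff resides in Ashford, not Selmarsh. Not satisfied.
  (b) No defendant is a corporation. Condition not met.
  (c) The amount in controversy is $17,800, above the $10,000 ceiling. Not satisfied.
  (d) The operative events occurred in Ashford, not Sylhaven; no party resides in Selmarsh; no such written consent has been filed — every alternative fails. Not satisfied.
  → Not every requirement is met — no jurisdiction.
The Casport District Court:
  (a) The plaintiff resides in Ashford, which is not Casport. Satisfied.
  (b) No defendant is a corporation. Condition not met.
  (c) The claim is a contract claim, not an employment claim; no such written consent has been filed — every alternative fails. Not met.
  (d) No defendant is a corporation. Condition not met.
  → At least one condition fails; no jurisdiction.
The Kelholm Regional Court:
  (a) The claim is a contract claim, so one alternative holds. Condition met.
  (b) The amount in controversy is USD 17,800, within the $25,000 ceiling, which satisfies one of the alternatives. Condition met.
  (c) The claim is a contract claim, not a property claim, so this disjunct is met. Met.
  (d) The plaintiff resides in Ashford, which is not Kelholm. Condition met.
  → The court has jurisdiction.
Courts with jurisdiction: the Kelholm Regional Court — 1 in total.

1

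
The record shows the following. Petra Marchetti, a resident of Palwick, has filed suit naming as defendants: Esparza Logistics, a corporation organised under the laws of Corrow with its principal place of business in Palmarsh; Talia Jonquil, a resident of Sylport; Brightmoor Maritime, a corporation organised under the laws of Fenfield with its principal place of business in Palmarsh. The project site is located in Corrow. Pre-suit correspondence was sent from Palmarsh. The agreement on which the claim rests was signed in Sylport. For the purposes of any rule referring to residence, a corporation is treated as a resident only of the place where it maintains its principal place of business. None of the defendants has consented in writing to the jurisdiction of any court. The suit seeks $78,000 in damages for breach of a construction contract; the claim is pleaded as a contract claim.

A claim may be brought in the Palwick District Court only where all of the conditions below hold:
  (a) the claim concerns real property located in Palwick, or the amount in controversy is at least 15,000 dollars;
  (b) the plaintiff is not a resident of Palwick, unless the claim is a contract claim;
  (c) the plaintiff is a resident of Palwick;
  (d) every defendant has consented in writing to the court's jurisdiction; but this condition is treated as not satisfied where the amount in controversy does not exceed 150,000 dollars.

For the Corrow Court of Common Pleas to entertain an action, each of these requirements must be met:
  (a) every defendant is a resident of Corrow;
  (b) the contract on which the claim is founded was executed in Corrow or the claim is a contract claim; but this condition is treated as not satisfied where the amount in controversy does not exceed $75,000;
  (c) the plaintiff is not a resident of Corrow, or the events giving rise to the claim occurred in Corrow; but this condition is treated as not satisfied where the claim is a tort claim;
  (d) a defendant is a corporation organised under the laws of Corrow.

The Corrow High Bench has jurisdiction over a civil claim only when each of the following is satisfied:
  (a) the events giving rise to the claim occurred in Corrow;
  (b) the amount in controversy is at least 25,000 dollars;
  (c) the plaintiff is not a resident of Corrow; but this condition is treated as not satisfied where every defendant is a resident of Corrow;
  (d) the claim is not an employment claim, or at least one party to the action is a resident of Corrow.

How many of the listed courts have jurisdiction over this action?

1

The Palwick District Court:
  (a) The amount in controversy is $78,000, which meets the USD 15,000 floor, so this disjunct is met. Satisfied.
  (b) The plaintiff resides in Palwick. But the claim is a contract claim, and the 'unless' clause therefore excuses the requirement. Met.
  (c) The plaintiff resides in Palwick. Satisfied.
  (d) No such written consent has been filed. Fails.
  → The court lacks jurisdiction.
The Corrow Court of Common Pleas:
  (a) The defendants reside as follows — Esparza Logistics in Palmarsh, Talia Jonquil in Sylport, Brightmoor Maritime in Palmarsh — not all in Corrow. Not met.
  (b) The claim is a contract claim, so this disjunct is met. The exception is not triggered, since the amount in controversy is 78,000 dollars, above the $75,000 ceiling. Satisfied.
  (c) The plaintiff resides in Palwick, which is not Corrow, which satisfies one of the alternatives. And the carve-out is inapplicable — the claim is a contract claim, not a tort claim. Satisfied.
  (d) Esparza Logistics is organised under the laws of Corrow. Met.
  → The court lacks jurisdiction.
The Corrow High Bench:
  (a) The operative events occurred in Corrow. Condition met.
  (b) The amount in controversy is $78,000, which meets the USD 25,000 floor. Satisfied.
  (c) The plaintiff resides in Palwick, which is not Corrow. The exception is not triggered, since the defendants reside as follows — Esparza Logistics in Palmarsh, Talia Jonquil in Sylport, Brightmoor Maritime in Palmarsh — not all in Corrow. Condition met.
  (d) The claim is a contract claim, not an employment claim, which satisfies one of the alternatives. Condition met.
  → Every requirement is satisfied — jurisdiction.
Courts with jurisdiction: the Corrow High Bench — 1 in total.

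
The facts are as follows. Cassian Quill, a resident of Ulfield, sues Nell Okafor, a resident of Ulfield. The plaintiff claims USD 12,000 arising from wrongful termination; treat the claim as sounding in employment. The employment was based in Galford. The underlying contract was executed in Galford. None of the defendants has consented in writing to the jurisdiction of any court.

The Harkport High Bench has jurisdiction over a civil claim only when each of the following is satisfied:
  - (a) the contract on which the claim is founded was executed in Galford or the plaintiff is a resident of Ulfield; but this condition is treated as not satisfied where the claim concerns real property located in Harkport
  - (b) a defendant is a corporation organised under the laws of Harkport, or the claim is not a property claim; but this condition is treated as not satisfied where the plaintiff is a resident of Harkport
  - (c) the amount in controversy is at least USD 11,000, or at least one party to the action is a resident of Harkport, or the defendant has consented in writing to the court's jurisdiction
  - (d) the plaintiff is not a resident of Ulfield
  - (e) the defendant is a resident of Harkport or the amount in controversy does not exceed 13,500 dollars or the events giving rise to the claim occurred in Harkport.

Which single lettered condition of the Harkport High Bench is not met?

The Harkport High Bench:
  (a) The contract was executed in Galford, so one alternative holds. And the carve-out is inapplicable — the claim does not concern real property. Condition met.
  (b) The claim is an employment claim, not a property claim, so one alternative holds. The exception is not triggered, since the plaintiff resides in Ulfield, not Harkport. Met.
  (c) The amount in controversy is USD 12,000, which meets the $11,000 floor, which satisfies one of the alternatives. Satisfied.
  (d) The plaintiff resides in Ulfield. Not satisfied.
  (e) The amount in controversy is 12,000 dollars, within the 13,500 dollars ceiling, so one alternative holds. Met.
Only condition (d) fails.

(d)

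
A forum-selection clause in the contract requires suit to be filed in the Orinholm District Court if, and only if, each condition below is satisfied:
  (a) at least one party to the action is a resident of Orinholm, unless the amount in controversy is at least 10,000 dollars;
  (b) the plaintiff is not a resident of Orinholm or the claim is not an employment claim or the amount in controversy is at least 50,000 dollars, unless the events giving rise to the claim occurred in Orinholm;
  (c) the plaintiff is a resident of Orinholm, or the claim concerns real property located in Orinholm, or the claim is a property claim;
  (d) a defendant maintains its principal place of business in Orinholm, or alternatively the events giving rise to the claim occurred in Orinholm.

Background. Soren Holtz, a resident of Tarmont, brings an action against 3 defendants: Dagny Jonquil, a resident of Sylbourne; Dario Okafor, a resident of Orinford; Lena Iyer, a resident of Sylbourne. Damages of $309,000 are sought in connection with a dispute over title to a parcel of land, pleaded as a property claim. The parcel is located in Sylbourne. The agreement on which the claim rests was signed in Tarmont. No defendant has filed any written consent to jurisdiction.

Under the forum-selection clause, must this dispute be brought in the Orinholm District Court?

No

The Orinholm District Court:
  (a) No party resides in Orinholm. However, the amount in controversy is USD 309,000, which meets the USD 10,000 floor, so the 'unless' proviso supplies this condition. Satisfied.
  (b) The plaintiff resides in Tarmont, which is not Orinholm, so one alternative holds. Condition met.
  (c) The claim is a property claim, which satisfies one of the alternatives. Condition met.
  (d) No defendant is a corporation; the operative events occurred in Sylbourne, not Orinholm — none of the alternatives is met. Not met.
  → The clause does not apply.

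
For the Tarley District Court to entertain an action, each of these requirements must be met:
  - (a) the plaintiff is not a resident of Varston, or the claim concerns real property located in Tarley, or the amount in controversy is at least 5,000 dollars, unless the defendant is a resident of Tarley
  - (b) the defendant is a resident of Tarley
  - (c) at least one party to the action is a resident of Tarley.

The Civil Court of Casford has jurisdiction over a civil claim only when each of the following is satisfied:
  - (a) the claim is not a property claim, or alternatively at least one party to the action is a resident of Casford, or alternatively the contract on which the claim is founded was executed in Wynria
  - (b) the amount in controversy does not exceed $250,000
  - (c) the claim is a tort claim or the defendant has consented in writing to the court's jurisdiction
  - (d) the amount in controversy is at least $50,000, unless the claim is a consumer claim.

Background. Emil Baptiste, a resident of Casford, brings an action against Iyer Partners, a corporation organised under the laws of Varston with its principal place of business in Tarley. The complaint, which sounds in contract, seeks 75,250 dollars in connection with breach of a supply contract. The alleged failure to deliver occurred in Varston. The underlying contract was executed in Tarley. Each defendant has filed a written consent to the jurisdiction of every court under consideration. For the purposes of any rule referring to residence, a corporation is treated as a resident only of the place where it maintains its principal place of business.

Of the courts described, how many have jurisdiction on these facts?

2

The Tarley District Court:
  (a) The plaintiff resides in Casford, which is not Varston, so this disjunct is met. Satisfied.
  (b) The defendant resides in Tarley. Condition met.
  (c) Iyer Partners resides in Tarley. Satisfied.
  → Jurisdiction lies.
The Civil Court of Casford:
  (a) The claim is a contract claim, not a property claim — that alternative is enough. Condition met.
  (b) The amount in controversy is $75,250, within the USD 250,000 ceiling. Satisfied.
  (c) Every defendant has filed written consent, so one alternative holds. Met.
  (d) The amount in controversy is USD 75,250, which meets the 50,000 dollars floor. Condition met.
  → Jurisdiction lies.
Courts with jurisdiction: the Tarley District Court, the Civil Court of Casford — 2 in total.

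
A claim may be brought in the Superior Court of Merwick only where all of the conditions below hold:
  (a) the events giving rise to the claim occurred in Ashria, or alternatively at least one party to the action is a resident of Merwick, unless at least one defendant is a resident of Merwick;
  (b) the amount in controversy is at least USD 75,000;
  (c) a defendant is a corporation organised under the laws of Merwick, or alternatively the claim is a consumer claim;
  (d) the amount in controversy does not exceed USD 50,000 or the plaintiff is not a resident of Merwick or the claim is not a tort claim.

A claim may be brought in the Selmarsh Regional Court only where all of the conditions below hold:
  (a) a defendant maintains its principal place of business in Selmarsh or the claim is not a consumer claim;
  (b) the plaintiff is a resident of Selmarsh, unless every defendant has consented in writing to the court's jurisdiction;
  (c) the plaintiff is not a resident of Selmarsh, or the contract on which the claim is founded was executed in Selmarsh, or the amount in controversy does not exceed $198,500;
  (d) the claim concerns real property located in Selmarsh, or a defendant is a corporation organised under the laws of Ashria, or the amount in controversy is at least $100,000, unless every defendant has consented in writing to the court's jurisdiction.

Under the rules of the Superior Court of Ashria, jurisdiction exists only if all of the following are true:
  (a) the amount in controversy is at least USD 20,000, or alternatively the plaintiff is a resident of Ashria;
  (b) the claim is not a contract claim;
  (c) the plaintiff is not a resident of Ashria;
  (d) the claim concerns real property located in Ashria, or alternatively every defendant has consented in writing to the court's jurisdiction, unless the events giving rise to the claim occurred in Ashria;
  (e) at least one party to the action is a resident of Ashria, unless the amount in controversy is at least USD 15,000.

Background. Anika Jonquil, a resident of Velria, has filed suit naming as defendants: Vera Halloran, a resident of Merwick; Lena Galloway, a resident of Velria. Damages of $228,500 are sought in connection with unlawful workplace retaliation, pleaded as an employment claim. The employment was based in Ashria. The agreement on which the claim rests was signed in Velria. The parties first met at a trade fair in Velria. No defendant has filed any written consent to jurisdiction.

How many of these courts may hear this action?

1

The Superior Court of Merwick:
  (a) The operative events occurred in Ashria, which satisfies one of the alternatives. Met.
  (b) The amount in controversy is USD 228,500, which meets the 75,000 dollars floor. Satisfied.
  (c) No defendant is a corporation; the claim is an employment claim, not a consumer claim — every alternative fails. Condition not met.
  (d) The plaintiff resides in Velria, which is not Merwick, which satisfies one of the alternatives. Condition met.
  → At least one condition fails; no jurisdiction.
The Selmarsh Regional Court:
  (a) The claim is an employment claim, not a consumer claim, so this disjunct is met. Met.
  (b) The plaintiff resides in Velria, not Selmarsh. The proviso offers no rescue either, since no such written consent has been filed. Condition not met.
  (c) The plaintiff resides in Velria, which is not Selmarsh, so one alternative holds. Satisfied.
  (d) The amount in controversy is USD 228,500, which meets the USD 100,000 floor, so this disjunct is met. Met.
  → Not every requirement is met — no jurisdiction.
The Superior Court of Ashria:
  (a) The amount in controversy is $228,500, which meets the USD 20,000 floor, so one alternative holds. Satisfied.
  (b) The claim is an employment claim, not a contract claim. Condition met.
  (c) The plaintiff resides in Velria, which is not Ashria. Condition met.
  (d) The claim does not concern real property; no such written consent has been filed — every alternative fails. However, the operative events occurred in Ashria, so the 'unless' proviso supplies this condition. Condition met.
  (e) No party resides in Ashria. However, the amount in controversy is 228,500 dollars, which meets the USD 15,000 floor, so the 'unless' proviso supplies this condition. Condition met.
  → Every requirement is satisfied — jurisdiction.
Courts with jurisdiction: the Superior Court of Ashria — 1 in total.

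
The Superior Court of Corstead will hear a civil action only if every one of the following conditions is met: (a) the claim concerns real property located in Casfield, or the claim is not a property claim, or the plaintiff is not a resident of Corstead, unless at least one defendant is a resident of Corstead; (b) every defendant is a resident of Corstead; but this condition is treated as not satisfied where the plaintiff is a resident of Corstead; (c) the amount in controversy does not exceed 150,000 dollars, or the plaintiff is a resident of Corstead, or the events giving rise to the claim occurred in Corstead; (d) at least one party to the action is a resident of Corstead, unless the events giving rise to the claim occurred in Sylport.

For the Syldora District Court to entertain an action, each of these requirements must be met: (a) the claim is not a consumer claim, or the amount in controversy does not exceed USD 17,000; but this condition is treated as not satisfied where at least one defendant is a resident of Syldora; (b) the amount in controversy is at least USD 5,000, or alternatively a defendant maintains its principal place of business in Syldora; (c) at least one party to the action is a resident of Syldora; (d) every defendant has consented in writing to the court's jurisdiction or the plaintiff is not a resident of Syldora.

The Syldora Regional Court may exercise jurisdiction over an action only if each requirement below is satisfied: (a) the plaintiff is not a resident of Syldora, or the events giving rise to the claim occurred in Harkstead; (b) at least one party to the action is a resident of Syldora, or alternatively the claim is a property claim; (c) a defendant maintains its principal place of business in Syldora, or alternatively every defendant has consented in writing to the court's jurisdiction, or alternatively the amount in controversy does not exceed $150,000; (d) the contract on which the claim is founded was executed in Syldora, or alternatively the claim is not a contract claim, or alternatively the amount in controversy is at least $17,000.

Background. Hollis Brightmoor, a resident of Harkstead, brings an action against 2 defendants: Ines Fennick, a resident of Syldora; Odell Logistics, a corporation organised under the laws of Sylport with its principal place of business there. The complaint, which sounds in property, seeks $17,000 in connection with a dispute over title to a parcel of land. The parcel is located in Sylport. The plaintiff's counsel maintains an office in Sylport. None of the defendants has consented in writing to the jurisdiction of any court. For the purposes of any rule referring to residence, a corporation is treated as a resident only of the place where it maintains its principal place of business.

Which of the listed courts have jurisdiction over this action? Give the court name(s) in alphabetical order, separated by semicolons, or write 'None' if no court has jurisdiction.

the Syldora Regional Court

The Superior Court of Corstead:
  (a) The plaintiff resides in Harkstead, which is not Corstead, which satisfies one of the alternatives. Condition met.
  (b) The defendants reside as follows — Ines Fennick in Syldora, Odell Logistics in Sylport — not all in Corstead. Not satisfied.
  (c) The amount in controversy is $17,000, within the $150,000 ceiling — that alternative is enough. Condition met.
  (d) No party resides in Corstead. But the operative events occurred in Sylport, and the 'unless' clause therefore excuses the requirement. Met.
  → No jurisdiction.
The Syldora District Court:
  (a) The claim is a property claim, not a consumer claim, so this disjunct is met. But Ines Fennick resides in Syldora, triggering the carve-out and defeating this condition. Not met.
  (b) The amount in controversy is USD 17,000, which meets the 5,000 dollars floor, which satisfies one of the alternatives. Satisfied.
  (c) Ines Fennick resides in Syldora. Condition met.
  (d) The plaintiff resides in Harkstead, which is not Syldora, which satisfies one of the alternatives. Met.
  → The court lacks jurisdiction.
The Syldora Regional Court:
  (a) The plaintiff resides in Harkstead, which is not Syldora, so this disjunct is met. Satisfied.
  (b) Ines Fennick resides in Syldora, which satisfies one of the alternatives. Satisfied.
  (c) The amount in controversy is USD 17,000, within the USD 150,000 ceiling, so one alternative holds. Condition met.
  (d) The claim is a property claim, not a contract claim, so one alternative holds. Met.
  → Jurisdiction lies.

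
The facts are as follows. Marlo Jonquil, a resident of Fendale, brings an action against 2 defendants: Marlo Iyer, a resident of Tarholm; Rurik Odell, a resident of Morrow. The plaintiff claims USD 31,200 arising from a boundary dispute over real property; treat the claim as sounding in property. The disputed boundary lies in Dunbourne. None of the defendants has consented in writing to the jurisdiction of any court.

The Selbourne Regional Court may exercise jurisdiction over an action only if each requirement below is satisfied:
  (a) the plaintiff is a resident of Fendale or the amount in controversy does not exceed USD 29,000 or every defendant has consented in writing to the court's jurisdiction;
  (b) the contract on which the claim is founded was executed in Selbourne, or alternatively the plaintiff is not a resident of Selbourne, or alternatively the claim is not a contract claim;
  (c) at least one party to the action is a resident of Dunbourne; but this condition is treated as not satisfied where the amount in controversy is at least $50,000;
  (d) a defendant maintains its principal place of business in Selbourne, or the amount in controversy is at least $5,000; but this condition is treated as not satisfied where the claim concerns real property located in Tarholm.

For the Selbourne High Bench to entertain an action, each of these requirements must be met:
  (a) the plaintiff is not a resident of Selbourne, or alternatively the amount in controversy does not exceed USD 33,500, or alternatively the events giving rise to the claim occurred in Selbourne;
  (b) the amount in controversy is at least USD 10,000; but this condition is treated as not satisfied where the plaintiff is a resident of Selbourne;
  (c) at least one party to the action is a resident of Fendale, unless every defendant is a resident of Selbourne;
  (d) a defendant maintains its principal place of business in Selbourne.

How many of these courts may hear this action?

0

The Selbourne Regional Court:
  (a) The plaintiff resides in Fendale, so one alternative holds. Condition met.
  (b) The plaintiff resides in Fendale, which is not Selbourne, which satisfies one of the alternatives. Condition met.
  (c) No party resides in Dunbourne. Fails.
  (d) The amount in controversy is $31,200, which meets the 5,000 dollars floor, so one alternative holds. The exception is not triggered, since the property lies in Dunbourne, not Tarholm. Satisfied.
  → At least one condition fails; no jurisdiction.
The Selbourne High Bench:
  (a) The plaintiff resides in Fendale, which is not Selbourne, which satisfies one of the alternatives. Met.
  (b) The amount in controversy is 31,200 dollars, which meets the 10,000 dollars floor. And the carve-out is inapplicable — the plaintiff resides in Fendale, not Selbourne. Condition met.
  (c) Marlo Jonquil resides in Fendale. Met.
  (d) No defendant is a corporation. Not satisfied.
  → The court lacks jurisdiction.
No court satisfies all of its conditions.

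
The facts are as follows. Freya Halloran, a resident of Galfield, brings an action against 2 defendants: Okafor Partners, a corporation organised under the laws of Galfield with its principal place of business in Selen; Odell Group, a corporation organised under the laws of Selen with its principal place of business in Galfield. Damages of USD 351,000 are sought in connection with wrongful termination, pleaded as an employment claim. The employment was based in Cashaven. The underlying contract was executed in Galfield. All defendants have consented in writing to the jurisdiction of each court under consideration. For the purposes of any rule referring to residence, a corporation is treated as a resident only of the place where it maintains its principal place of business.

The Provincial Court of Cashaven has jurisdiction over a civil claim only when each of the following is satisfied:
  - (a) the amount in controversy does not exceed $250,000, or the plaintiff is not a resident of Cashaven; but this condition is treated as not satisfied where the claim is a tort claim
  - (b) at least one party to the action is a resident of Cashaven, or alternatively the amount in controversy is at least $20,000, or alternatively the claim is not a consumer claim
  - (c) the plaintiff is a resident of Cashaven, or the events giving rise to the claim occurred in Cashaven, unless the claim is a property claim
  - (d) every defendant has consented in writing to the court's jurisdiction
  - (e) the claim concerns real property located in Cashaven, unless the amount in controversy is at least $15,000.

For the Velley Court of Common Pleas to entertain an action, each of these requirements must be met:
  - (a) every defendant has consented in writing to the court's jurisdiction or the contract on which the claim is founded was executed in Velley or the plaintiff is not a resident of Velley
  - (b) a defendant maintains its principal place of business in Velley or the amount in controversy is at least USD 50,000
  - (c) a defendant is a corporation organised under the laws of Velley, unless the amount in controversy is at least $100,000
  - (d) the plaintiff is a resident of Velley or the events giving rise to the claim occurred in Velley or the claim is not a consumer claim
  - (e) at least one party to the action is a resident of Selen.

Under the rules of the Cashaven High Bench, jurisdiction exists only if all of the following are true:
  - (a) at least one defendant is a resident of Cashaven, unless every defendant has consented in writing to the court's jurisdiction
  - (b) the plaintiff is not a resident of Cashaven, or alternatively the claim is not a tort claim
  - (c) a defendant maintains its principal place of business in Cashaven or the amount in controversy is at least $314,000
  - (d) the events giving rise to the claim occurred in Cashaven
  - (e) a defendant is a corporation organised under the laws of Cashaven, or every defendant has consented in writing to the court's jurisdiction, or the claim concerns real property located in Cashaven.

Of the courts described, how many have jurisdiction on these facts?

The Provincial Court of Cashaven:
  (a) The plaintiff resides in Galfield, which is not Cashaven — that alternative is enough. The exception is not triggered, since the claim is an employment claim, not a tort claim. Satisfied.
  (b) The amount in controversy is USD 351,000, which meets the 20,000 dollars floor — that alternative is enough. Condition met.
  (c) The operative events occurred in Cashaven, so this disjunct is met. Met.
  (d) Every defendant has filed written consent. Condition met.
  (e) The claim does not concern real property. The proviso rescues it, though: the amount in controversy is USD 351,000, which meets the USD 15,000 floor. Met.
  → All conditions met; jurisdiction exists.
The Velley Court of Common Pleas:
  (a) Every defendant has filed written consent, so this disjunct is met. Met.
  (b) The amount in controversy is 351,000 dollars, which meets the $50,000 floor, which satisfies one of the alternatives. Met.
  (c) The corporate defendant(s) are organised in Galfield, Selen, not Velley. The proviso rescues it, though: the amount in controversy is $351,000, which meets the 100,000 dollars floor. Satisfied.
  (d) The claim is an employment claim, not a consumer claim, which satisfies one of the alternatives. Met.
  (e) Okafor Partners resides in Selen. Condition met.
  → Every requirement is satisfied — jurisdiction.
The Cashaven High Bench:
  (a) No defendant resides in Cashaven (they reside in Selen, Galfield). But every defendant has filed written consent, and the 'unless' clause therefore excuses the requirement. Satisfied.
  (b) The plaintiff resides in Galfield, which is not Cashaven — that alternative is enough. Satisfied.
  (c) The amount in controversy is $351,000, which meets the USD 314,000 floor, which satisfies one of the alternatives. Satisfied.
  (d) The operative events occurred in Cashaven. Met.
  (e) Every defendant has filed written consent, which satisfies one of the alternatives. Satisfied.
  → All conditions met; jurisdiction exists.
Courts with jurisdiction: the Provincial Court of Cashaven, the Velley Court of Common Pleas, the Cashaven High Bench — 3 in total.

3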